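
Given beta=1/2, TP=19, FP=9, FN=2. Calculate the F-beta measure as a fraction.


P = TP/(TP+FP) = 19/28 = 19/28
R = TP/(TP+FN) = 19/21 = 19/21
beta^2 = 1/2^2 = 1/4
(1 + beta^2) = 5/4
Numerator = (1+beta^2)*P*R = 1805/2352
Denominator = beta^2*P + R = 19/112 + 19/21 = 361/336
F_beta = 5/7

5/7


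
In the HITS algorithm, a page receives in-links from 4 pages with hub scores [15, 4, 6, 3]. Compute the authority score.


Authority = sum of hub scores of in-linkers
In-link 1: hub score = 15
In-link 2: hub score = 4
In-link 3: hub score = 6
In-link 4: hub score = 3
Authority = 15 + 4 + 6 + 3 = 28

28


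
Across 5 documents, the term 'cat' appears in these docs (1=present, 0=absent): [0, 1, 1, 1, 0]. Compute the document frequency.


Checking each document for 'cat':
Doc 1: absent
Doc 2: present
Doc 3: present
Doc 4: present
Doc 5: absent
df = sum of presences = 0 + 1 + 1 + 1 + 0 = 3

3


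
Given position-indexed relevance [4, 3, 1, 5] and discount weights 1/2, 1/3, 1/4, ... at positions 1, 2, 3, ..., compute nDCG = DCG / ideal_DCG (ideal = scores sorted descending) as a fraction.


Position discount weights w_i = 1/(i+1) for i=1..4:
Weights = [1/2, 1/3, 1/4, 1/5]
Actual relevance: [4, 3, 1, 5]
DCG = 4/2 + 3/3 + 1/4 + 5/5 = 17/4
Ideal relevance (sorted desc): [5, 4, 3, 1]
Ideal DCG = 5/2 + 4/3 + 3/4 + 1/5 = 287/60
nDCG = DCG / ideal_DCG = 17/4 / 287/60 = 255/287

255/287


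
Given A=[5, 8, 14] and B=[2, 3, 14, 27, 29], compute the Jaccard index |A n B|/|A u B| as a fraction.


A intersect B = [14]
|A intersect B| = 1
A union B = [2, 3, 5, 8, 14, 27, 29]
|A union B| = 7
Jaccard = 1/7 = 1/7

1/7


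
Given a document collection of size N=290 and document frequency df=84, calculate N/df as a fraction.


IDF ratio = N / df
= 290 / 84
= 145/42

145/42


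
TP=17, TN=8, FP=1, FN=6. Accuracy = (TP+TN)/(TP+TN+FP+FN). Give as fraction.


Accuracy = (TP + TN) / (TP + TN + FP + FN)
TP + TN = 17 + 8 = 25
Total = 17 + 8 + 1 + 6 = 32
Accuracy = 25 / 32 = 25/32

25/32


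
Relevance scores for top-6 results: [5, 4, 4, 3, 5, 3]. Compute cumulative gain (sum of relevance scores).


Cumulative Gain = sum of relevance scores
Position 1: rel=5, running sum=5
Position 2: rel=4, running sum=9
Position 3: rel=4, running sum=13
Position 4: rel=3, running sum=16
Position 5: rel=5, running sum=21
Position 6: rel=3, running sum=24
CG = 24

24


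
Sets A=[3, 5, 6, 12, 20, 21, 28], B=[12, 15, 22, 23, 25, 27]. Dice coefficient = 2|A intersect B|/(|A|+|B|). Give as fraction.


A intersect B = [12]
|A intersect B| = 1
|A| = 7, |B| = 6
Dice = 2*1 / (7+6)
= 2 / 13 = 2/13

2/13


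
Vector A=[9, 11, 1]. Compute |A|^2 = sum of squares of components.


|A|^2 = sum of squared components
A[0]^2 = 9^2 = 81
A[1]^2 = 11^2 = 121
A[2]^2 = 1^2 = 1
Sum = 81 + 121 + 1 = 203

203


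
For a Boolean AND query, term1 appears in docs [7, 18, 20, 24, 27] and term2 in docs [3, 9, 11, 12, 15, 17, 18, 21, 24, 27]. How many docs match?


Boolean AND: find intersection of posting lists
term1 docs: [7, 18, 20, 24, 27]
term2 docs: [3, 9, 11, 12, 15, 17, 18, 21, 24, 27]
Intersection: [18, 24, 27]
|intersection| = 3

3


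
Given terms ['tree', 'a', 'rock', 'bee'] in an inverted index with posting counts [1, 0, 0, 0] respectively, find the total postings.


Summing posting list sizes:
'tree': 1 postings
'a': 0 postings
'rock': 0 postings
'bee': 0 postings
Total = 1 + 0 + 0 + 0 = 1

1


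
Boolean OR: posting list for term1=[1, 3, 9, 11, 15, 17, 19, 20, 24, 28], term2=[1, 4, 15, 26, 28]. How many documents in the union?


Boolean OR: find union of posting lists
term1 docs: [1, 3, 9, 11, 15, 17, 19, 20, 24, 28]
term2 docs: [1, 4, 15, 26, 28]
Union: [1, 3, 4, 9, 11, 15, 17, 19, 20, 24, 26, 28]
|union| = 12

12


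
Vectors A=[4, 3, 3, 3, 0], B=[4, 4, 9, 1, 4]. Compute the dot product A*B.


Dot product = sum of element-wise products
A[0]*B[0] = 4*4 = 16
A[1]*B[1] = 3*4 = 12
A[2]*B[2] = 3*9 = 27
A[3]*B[3] = 3*1 = 3
A[4]*B[4] = 0*4 = 0
Sum = 16 + 12 + 27 + 3 + 0 = 58

58


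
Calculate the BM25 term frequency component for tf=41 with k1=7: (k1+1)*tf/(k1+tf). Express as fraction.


BM25 TF component = (k1+1)*tf / (k1+tf)
k1 = 7, tf = 41
Numerator = (7+1)*41 = 328
Denominator = 7 + 41 = 48
= 328/48 = 41/6

41/6


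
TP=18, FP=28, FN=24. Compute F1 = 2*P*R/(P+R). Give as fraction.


F1 = 2 * P * R / (P + R)
P = TP/(TP+FP) = 18/46 = 9/23
R = TP/(TP+FN) = 18/42 = 3/7
2 * P * R = 2 * 9/23 * 3/7 = 54/161
P + R = 9/23 + 3/7 = 132/161
F1 = 54/161 / 132/161 = 9/22

9/22


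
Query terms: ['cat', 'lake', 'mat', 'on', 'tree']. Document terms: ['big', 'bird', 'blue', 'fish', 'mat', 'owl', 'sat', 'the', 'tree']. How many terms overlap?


Query terms: ['cat', 'lake', 'mat', 'on', 'tree']
Document terms: ['big', 'bird', 'blue', 'fish', 'mat', 'owl', 'sat', 'the', 'tree']
Common terms: ['mat', 'tree']
Overlap count = 2

2


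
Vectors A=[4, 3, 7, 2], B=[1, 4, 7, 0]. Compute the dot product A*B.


Dot product = sum of element-wise products
A[0]*B[0] = 4*1 = 4
A[1]*B[1] = 3*4 = 12
A[2]*B[2] = 7*7 = 49
A[3]*B[3] = 2*0 = 0
Sum = 4 + 12 + 49 + 0 = 65

65


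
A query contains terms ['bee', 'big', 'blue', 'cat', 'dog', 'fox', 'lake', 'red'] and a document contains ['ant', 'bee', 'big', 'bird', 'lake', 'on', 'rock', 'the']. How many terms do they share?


Query terms: ['bee', 'big', 'blue', 'cat', 'dog', 'fox', 'lake', 'red']
Document terms: ['ant', 'bee', 'big', 'bird', 'lake', 'on', 'rock', 'the']
Common terms: ['bee', 'big', 'lake']
Overlap count = 3

3


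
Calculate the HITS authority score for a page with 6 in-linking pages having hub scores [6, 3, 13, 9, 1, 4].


Authority = sum of hub scores of in-linkers
In-link 1: hub score = 6
In-link 2: hub score = 3
In-link 3: hub score = 13
In-link 4: hub score = 9
In-link 5: hub score = 1
In-link 6: hub score = 4
Authority = 6 + 3 + 13 + 9 + 1 + 4 = 36

36


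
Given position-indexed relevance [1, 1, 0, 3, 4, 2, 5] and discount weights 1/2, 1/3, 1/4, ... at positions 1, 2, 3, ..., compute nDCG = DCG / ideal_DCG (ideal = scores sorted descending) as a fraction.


Position discount weights w_i = 1/(i+1) for i=1..7:
Weights = [1/2, 1/3, 1/4, 1/5, 1/6, 1/7, 1/8]
Actual relevance: [1, 1, 0, 3, 4, 2, 5]
DCG = 1/2 + 1/3 + 0/4 + 3/5 + 4/6 + 2/7 + 5/8 = 843/280
Ideal relevance (sorted desc): [5, 4, 3, 2, 1, 1, 0]
Ideal DCG = 5/2 + 4/3 + 3/4 + 2/5 + 1/6 + 1/7 + 0/8 = 741/140
nDCG = DCG / ideal_DCG = 843/280 / 741/140 = 281/494

281/494


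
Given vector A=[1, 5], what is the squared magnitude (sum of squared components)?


|A|^2 = sum of squared components
A[0]^2 = 1^2 = 1
A[1]^2 = 5^2 = 25
Sum = 1 + 25 = 26

26


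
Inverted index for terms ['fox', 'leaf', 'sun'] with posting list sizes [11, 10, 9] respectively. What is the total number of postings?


Summing posting list sizes:
'fox': 11 postings
'leaf': 10 postings
'sun': 9 postings
Total = 11 + 10 + 9 = 30

30


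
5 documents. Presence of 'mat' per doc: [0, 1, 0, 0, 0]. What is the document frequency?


Checking each document for 'mat':
Doc 1: absent
Doc 2: present
Doc 3: absent
Doc 4: absent
Doc 5: absent
df = sum of presences = 0 + 1 + 0 + 0 + 0 = 1

1


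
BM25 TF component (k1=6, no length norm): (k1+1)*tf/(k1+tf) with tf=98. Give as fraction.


BM25 TF component = (k1+1)*tf / (k1+tf)
k1 = 6, tf = 98
Numerator = (6+1)*98 = 686
Denominator = 6 + 98 = 104
= 686/104 = 343/52

343/52


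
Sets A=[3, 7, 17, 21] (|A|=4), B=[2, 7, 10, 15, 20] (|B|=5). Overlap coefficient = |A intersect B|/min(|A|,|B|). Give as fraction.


A intersect B = [7]
|A intersect B| = 1
min(|A|, |B|) = min(4, 5) = 4
Overlap = 1 / 4 = 1/4

1/4


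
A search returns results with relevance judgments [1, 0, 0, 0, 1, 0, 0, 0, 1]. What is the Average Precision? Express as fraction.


Computing P@k for each relevant position:
Position 1: relevant, P@1 = 1/1 = 1
Position 2: not relevant
Position 3: not relevant
Position 4: not relevant
Position 5: relevant, P@5 = 2/5 = 2/5
Position 6: not relevant
Position 7: not relevant
Position 8: not relevant
Position 9: relevant, P@9 = 3/9 = 1/3
Sum of P@k = 1 + 2/5 + 1/3 = 26/15
AP = 26/15 / 3 = 26/45

26/45


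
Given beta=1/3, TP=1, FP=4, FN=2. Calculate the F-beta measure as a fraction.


P = TP/(TP+FP) = 1/5 = 1/5
R = TP/(TP+FN) = 1/3 = 1/3
beta^2 = 1/3^2 = 1/9
(1 + beta^2) = 10/9
Numerator = (1+beta^2)*P*R = 2/27
Denominator = beta^2*P + R = 1/45 + 1/3 = 16/45
F_beta = 5/24

5/24


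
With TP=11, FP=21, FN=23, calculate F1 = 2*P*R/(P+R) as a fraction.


F1 = 2 * P * R / (P + R)
P = TP/(TP+FP) = 11/32 = 11/32
R = TP/(TP+FN) = 11/34 = 11/34
2 * P * R = 2 * 11/32 * 11/34 = 121/544
P + R = 11/32 + 11/34 = 363/544
F1 = 121/544 / 363/544 = 1/3

1/3


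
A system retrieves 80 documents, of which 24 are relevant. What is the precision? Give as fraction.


Precision = relevant_retrieved / total_retrieved
= 24 / 80
= 24 / (24 + 56)
= 3/10

3/10


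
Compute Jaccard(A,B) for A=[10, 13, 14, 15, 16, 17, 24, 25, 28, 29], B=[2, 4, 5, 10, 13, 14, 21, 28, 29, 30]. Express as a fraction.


A intersect B = [10, 13, 14, 28, 29]
|A intersect B| = 5
A union B = [2, 4, 5, 10, 13, 14, 15, 16, 17, 21, 24, 25, 28, 29, 30]
|A union B| = 15
Jaccard = 5/15 = 1/3

1/3


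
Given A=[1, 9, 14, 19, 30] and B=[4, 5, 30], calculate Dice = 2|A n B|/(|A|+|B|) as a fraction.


A intersect B = [30]
|A intersect B| = 1
|A| = 5, |B| = 3
Dice = 2*1 / (5+3)
= 2 / 8 = 1/4

1/4


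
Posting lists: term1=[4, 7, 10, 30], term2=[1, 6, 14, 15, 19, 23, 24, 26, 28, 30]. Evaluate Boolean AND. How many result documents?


Boolean AND: find intersection of posting lists
term1 docs: [4, 7, 10, 30]
term2 docs: [1, 6, 14, 15, 19, 23, 24, 26, 28, 30]
Intersection: [30]
|intersection| = 1

1


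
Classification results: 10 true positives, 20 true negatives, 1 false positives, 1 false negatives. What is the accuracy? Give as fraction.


Accuracy = (TP + TN) / (TP + TN + FP + FN)
TP + TN = 10 + 20 = 30
Total = 10 + 20 + 1 + 1 = 32
Accuracy = 30 / 32 = 15/16

15/16


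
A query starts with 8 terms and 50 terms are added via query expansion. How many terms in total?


Original terms: 8
Expansion terms: 50
Total = 8 + 50 = 58

58


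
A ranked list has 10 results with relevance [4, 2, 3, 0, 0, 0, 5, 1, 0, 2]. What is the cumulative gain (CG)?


Cumulative Gain = sum of relevance scores
Position 1: rel=4, running sum=4
Position 2: rel=2, running sum=6
Position 3: rel=3, running sum=9
Position 4: rel=0, running sum=9
Position 5: rel=0, running sum=9
Position 6: rel=0, running sum=9
Position 7: rel=5, running sum=14
Position 8: rel=1, running sum=15
Position 9: rel=0, running sum=15
Position 10: rel=2, running sum=17
CG = 17

17


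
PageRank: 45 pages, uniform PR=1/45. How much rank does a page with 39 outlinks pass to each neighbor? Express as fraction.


Initial PR = 1/45 = 1/45
Outlinks = 39
Contribution per link = PR / outlinks
= 1/45 / 39
= 1/1755

1/1755


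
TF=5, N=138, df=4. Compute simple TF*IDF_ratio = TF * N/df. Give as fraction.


TF * (N/df)
= 5 * (138/4)
= 5 * 69/2
= 345/2

345/2


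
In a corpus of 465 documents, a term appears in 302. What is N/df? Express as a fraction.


IDF ratio = N / df
= 465 / 302
= 465/302

465/302


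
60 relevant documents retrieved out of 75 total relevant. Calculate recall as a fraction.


Recall = retrieved_relevant / total_relevant
= 60 / 75
= 60 / (60 + 15)
= 4/5

4/5


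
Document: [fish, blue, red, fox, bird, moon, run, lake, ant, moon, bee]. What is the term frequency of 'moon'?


Document has 11 words
Scanning for 'moon':
Found at positions: [5, 9]
Count = 2

2


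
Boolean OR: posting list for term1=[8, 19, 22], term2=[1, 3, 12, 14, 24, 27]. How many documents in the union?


Boolean OR: find union of posting lists
term1 docs: [8, 19, 22]
term2 docs: [1, 3, 12, 14, 24, 27]
Union: [1, 3, 8, 12, 14, 19, 22, 24, 27]
|union| = 9

9


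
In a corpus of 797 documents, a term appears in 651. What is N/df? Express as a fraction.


IDF ratio = N / df
= 797 / 651
= 797/651

797/651


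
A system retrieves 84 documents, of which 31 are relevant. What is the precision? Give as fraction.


Precision = relevant_retrieved / total_retrieved
= 31 / 84
= 31 / (31 + 53)
= 31/84

31/84


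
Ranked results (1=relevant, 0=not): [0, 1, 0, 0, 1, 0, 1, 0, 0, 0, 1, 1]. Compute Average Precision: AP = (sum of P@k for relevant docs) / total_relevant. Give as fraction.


Computing P@k for each relevant position:
Position 1: not relevant
Position 2: relevant, P@2 = 1/2 = 1/2
Position 3: not relevant
Position 4: not relevant
Position 5: relevant, P@5 = 2/5 = 2/5
Position 6: not relevant
Position 7: relevant, P@7 = 3/7 = 3/7
Position 8: not relevant
Position 9: not relevant
Position 10: not relevant
Position 11: relevant, P@11 = 4/11 = 4/11
Position 12: relevant, P@12 = 5/12 = 5/12
Sum of P@k = 1/2 + 2/5 + 3/7 + 4/11 + 5/12 = 9743/4620
AP = 9743/4620 / 5 = 9743/23100

9743/23100


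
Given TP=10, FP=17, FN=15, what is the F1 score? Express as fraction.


F1 = 2 * P * R / (P + R)
P = TP/(TP+FP) = 10/27 = 10/27
R = TP/(TP+FN) = 10/25 = 2/5
2 * P * R = 2 * 10/27 * 2/5 = 8/27
P + R = 10/27 + 2/5 = 104/135
F1 = 8/27 / 104/135 = 5/13

5/13


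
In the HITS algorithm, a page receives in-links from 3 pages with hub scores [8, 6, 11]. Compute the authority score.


Authority = sum of hub scores of in-linkers
In-link 1: hub score = 8
In-link 2: hub score = 6
In-link 3: hub score = 11
Authority = 8 + 6 + 11 = 25

25


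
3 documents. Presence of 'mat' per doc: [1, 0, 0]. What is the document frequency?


Checking each document for 'mat':
Doc 1: present
Doc 2: absent
Doc 3: absent
df = sum of presences = 1 + 0 + 0 = 1

1


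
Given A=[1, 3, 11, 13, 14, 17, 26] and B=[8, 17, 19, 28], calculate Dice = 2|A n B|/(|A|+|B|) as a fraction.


A intersect B = [17]
|A intersect B| = 1
|A| = 7, |B| = 4
Dice = 2*1 / (7+4)
= 2 / 11 = 2/11

2/11


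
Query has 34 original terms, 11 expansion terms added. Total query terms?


Original terms: 34
Expansion terms: 11
Total = 34 + 11 = 45

45


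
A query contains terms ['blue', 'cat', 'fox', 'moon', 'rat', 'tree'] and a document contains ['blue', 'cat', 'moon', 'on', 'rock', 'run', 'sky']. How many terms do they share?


Query terms: ['blue', 'cat', 'fox', 'moon', 'rat', 'tree']
Document terms: ['blue', 'cat', 'moon', 'on', 'rock', 'run', 'sky']
Common terms: ['blue', 'cat', 'moon']
Overlap count = 3

3


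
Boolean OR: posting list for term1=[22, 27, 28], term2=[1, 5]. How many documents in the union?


Boolean OR: find union of posting lists
term1 docs: [22, 27, 28]
term2 docs: [1, 5]
Union: [1, 5, 22, 27, 28]
|union| = 5

5


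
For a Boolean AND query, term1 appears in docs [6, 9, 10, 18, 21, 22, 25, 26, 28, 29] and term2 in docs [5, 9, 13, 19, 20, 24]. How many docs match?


Boolean AND: find intersection of posting lists
term1 docs: [6, 9, 10, 18, 21, 22, 25, 26, 28, 29]
term2 docs: [5, 9, 13, 19, 20, 24]
Intersection: [9]
|intersection| = 1

1


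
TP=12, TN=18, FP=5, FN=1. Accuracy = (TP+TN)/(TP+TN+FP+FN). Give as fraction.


Accuracy = (TP + TN) / (TP + TN + FP + FN)
TP + TN = 12 + 18 = 30
Total = 12 + 18 + 5 + 1 = 36
Accuracy = 30 / 36 = 5/6

5/6


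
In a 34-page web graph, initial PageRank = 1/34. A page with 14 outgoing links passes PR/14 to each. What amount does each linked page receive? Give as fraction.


Initial PR = 1/34 = 1/34
Outlinks = 14
Contribution per link = PR / outlinks
= 1/34 / 14
= 1/476

1/476


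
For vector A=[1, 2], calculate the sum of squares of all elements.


|A|^2 = sum of squared components
A[0]^2 = 1^2 = 1
A[1]^2 = 2^2 = 4
Sum = 1 + 4 = 5

5


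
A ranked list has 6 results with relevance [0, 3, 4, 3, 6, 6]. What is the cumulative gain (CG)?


Cumulative Gain = sum of relevance scores
Position 1: rel=0, running sum=0
Position 2: rel=3, running sum=3
Position 3: rel=4, running sum=7
Position 4: rel=3, running sum=10
Position 5: rel=6, running sum=16
Position 6: rel=6, running sum=22
CG = 22

22


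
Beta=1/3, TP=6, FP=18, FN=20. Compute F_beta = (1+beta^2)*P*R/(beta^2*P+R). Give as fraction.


P = TP/(TP+FP) = 6/24 = 1/4
R = TP/(TP+FN) = 6/26 = 3/13
beta^2 = 1/3^2 = 1/9
(1 + beta^2) = 10/9
Numerator = (1+beta^2)*P*R = 5/78
Denominator = beta^2*P + R = 1/36 + 3/13 = 121/468
F_beta = 30/121

30/121


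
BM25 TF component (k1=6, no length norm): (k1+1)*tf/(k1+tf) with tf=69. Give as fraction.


BM25 TF component = (k1+1)*tf / (k1+tf)
k1 = 6, tf = 69
Numerator = (6+1)*69 = 483
Denominator = 6 + 69 = 75
= 483/75 = 161/25

161/25


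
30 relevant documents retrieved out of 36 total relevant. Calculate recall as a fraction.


Recall = retrieved_relevant / total_relevant
= 30 / 36
= 30 / (30 + 6)
= 5/6

5/6


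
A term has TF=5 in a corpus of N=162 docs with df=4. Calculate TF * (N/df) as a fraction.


TF * (N/df)
= 5 * (162/4)
= 5 * 81/2
= 405/2

405/2


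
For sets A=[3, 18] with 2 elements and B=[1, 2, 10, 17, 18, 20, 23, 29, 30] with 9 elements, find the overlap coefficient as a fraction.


A intersect B = [18]
|A intersect B| = 1
min(|A|, |B|) = min(2, 9) = 2
Overlap = 1 / 2 = 1/2

1/2


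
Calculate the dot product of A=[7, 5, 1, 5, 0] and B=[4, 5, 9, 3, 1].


Dot product = sum of element-wise products
A[0]*B[0] = 7*4 = 28
A[1]*B[1] = 5*5 = 25
A[2]*B[2] = 1*9 = 9
A[3]*B[3] = 5*3 = 15
A[4]*B[4] = 0*1 = 0
Sum = 28 + 25 + 9 + 15 + 0 = 77

77


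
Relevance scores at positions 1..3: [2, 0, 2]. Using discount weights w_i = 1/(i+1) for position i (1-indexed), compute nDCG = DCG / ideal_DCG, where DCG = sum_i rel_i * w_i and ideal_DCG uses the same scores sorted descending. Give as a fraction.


Position discount weights w_i = 1/(i+1) for i=1..3:
Weights = [1/2, 1/3, 1/4]
Actual relevance: [2, 0, 2]
DCG = 2/2 + 0/3 + 2/4 = 3/2
Ideal relevance (sorted desc): [2, 2, 0]
Ideal DCG = 2/2 + 2/3 + 0/4 = 5/3
nDCG = DCG / ideal_DCG = 3/2 / 5/3 = 9/10

9/10


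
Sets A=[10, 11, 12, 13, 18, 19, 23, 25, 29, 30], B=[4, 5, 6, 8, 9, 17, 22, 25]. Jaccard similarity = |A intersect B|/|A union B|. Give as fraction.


A intersect B = [25]
|A intersect B| = 1
A union B = [4, 5, 6, 8, 9, 10, 11, 12, 13, 17, 18, 19, 22, 23, 25, 29, 30]
|A union B| = 17
Jaccard = 1/17 = 1/17

1/17


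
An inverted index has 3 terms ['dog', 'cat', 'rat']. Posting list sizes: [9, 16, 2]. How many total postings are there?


Summing posting list sizes:
'dog': 9 postings
'cat': 16 postings
'rat': 2 postings
Total = 9 + 16 + 2 = 27

27


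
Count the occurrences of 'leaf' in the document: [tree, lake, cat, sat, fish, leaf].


Document has 6 words
Scanning for 'leaf':
Found at positions: [5]
Count = 1

1


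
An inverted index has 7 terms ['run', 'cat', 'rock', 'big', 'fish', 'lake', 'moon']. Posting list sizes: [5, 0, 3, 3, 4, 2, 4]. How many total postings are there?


Summing posting list sizes:
'run': 5 postings
'cat': 0 postings
'rock': 3 postings
'big': 3 postings
'fish': 4 postings
'lake': 2 postings
'moon': 4 postings
Total = 5 + 0 + 3 + 3 + 4 + 2 + 4 = 21

21


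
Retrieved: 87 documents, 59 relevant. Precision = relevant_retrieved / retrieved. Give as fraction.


Precision = relevant_retrieved / total_retrieved
= 59 / 87
= 59 / (59 + 28)
= 59/87

59/87


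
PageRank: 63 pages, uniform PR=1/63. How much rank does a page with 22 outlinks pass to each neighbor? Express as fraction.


Initial PR = 1/63 = 1/63
Outlinks = 22
Contribution per link = PR / outlinks
= 1/63 / 22
= 1/1386

1/1386


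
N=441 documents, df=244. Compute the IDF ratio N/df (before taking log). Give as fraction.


IDF ratio = N / df
= 441 / 244
= 441/244

441/244


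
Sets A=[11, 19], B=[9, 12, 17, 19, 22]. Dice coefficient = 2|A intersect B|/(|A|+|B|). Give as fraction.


A intersect B = [19]
|A intersect B| = 1
|A| = 2, |B| = 5
Dice = 2*1 / (2+5)
= 2 / 7 = 2/7

2/7


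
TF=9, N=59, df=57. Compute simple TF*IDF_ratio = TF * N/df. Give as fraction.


TF * (N/df)
= 9 * (59/57)
= 9 * 59/57
= 177/19

177/19


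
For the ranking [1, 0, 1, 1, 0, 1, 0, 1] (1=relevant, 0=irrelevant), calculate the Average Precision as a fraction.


Computing P@k for each relevant position:
Position 1: relevant, P@1 = 1/1 = 1
Position 2: not relevant
Position 3: relevant, P@3 = 2/3 = 2/3
Position 4: relevant, P@4 = 3/4 = 3/4
Position 5: not relevant
Position 6: relevant, P@6 = 4/6 = 2/3
Position 7: not relevant
Position 8: relevant, P@8 = 5/8 = 5/8
Sum of P@k = 1 + 2/3 + 3/4 + 2/3 + 5/8 = 89/24
AP = 89/24 / 5 = 89/120

89/120


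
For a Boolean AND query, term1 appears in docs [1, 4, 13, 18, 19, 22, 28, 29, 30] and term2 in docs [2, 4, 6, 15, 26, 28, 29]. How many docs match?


Boolean AND: find intersection of posting lists
term1 docs: [1, 4, 13, 18, 19, 22, 28, 29, 30]
term2 docs: [2, 4, 6, 15, 26, 28, 29]
Intersection: [4, 28, 29]
|intersection| = 3

3


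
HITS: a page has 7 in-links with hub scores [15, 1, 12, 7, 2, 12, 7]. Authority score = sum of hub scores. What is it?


Authority = sum of hub scores of in-linkers
In-link 1: hub score = 15
In-link 2: hub score = 1
In-link 3: hub score = 12
In-link 4: hub score = 7
In-link 5: hub score = 2
In-link 6: hub score = 12
In-link 7: hub score = 7
Authority = 15 + 1 + 12 + 7 + 2 + 12 + 7 = 56

56


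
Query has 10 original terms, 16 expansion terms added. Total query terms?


Original terms: 10
Expansion terms: 16
Total = 10 + 16 = 26

26


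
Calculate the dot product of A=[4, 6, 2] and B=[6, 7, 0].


Dot product = sum of element-wise products
A[0]*B[0] = 4*6 = 24
A[1]*B[1] = 6*7 = 42
A[2]*B[2] = 2*0 = 0
Sum = 24 + 42 + 0 = 66

66


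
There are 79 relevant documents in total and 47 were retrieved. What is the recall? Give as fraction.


Recall = retrieved_relevant / total_relevant
= 47 / 79
= 47 / (47 + 32)
= 47/79

47/79


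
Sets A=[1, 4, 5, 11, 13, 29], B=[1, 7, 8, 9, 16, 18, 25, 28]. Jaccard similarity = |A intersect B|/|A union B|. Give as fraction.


A intersect B = [1]
|A intersect B| = 1
A union B = [1, 4, 5, 7, 8, 9, 11, 13, 16, 18, 25, 28, 29]
|A union B| = 13
Jaccard = 1/13 = 1/13

1/13


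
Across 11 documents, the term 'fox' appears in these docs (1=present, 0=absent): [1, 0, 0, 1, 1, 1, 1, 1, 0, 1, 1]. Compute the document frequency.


Checking each document for 'fox':
Doc 1: present
Doc 2: absent
Doc 3: absent
Doc 4: present
Doc 5: present
Doc 6: present
Doc 7: present
Doc 8: present
Doc 9: absent
Doc 10: present
Doc 11: present
df = sum of presences = 1 + 0 + 0 + 1 + 1 + 1 + 1 + 1 + 0 + 1 + 1 = 8

8


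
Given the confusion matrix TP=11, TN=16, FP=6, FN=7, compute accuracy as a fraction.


Accuracy = (TP + TN) / (TP + TN + FP + FN)
TP + TN = 11 + 16 = 27
Total = 11 + 16 + 6 + 7 = 40
Accuracy = 27 / 40 = 27/40

27/40


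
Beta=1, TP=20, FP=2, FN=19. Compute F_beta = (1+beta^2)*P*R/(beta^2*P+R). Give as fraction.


P = TP/(TP+FP) = 20/22 = 10/11
R = TP/(TP+FN) = 20/39 = 20/39
beta^2 = 1^2 = 1
(1 + beta^2) = 2
Numerator = (1+beta^2)*P*R = 400/429
Denominator = beta^2*P + R = 10/11 + 20/39 = 610/429
F_beta = 40/61

40/61


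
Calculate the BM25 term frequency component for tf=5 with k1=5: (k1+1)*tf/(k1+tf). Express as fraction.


BM25 TF component = (k1+1)*tf / (k1+tf)
k1 = 5, tf = 5
Numerator = (5+1)*5 = 30
Denominator = 5 + 5 = 10
= 30/10 = 3

3


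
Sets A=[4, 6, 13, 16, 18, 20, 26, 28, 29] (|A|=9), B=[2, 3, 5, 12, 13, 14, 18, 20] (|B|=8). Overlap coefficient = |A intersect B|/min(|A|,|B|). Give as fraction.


A intersect B = [13, 18, 20]
|A intersect B| = 3
min(|A|, |B|) = min(9, 8) = 8
Overlap = 3 / 8 = 3/8

3/8


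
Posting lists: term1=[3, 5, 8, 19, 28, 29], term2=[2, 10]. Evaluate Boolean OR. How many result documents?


Boolean OR: find union of posting lists
term1 docs: [3, 5, 8, 19, 28, 29]
term2 docs: [2, 10]
Union: [2, 3, 5, 8, 10, 19, 28, 29]
|union| = 8

8


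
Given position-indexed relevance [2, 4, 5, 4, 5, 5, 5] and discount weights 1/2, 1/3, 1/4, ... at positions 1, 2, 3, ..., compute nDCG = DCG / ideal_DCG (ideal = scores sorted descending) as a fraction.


Position discount weights w_i = 1/(i+1) for i=1..7:
Weights = [1/2, 1/3, 1/4, 1/5, 1/6, 1/7, 1/8]
Actual relevance: [2, 4, 5, 4, 5, 5, 5]
DCG = 2/2 + 4/3 + 5/4 + 4/5 + 5/6 + 5/7 + 5/8 = 5507/840
Ideal relevance (sorted desc): [5, 5, 5, 5, 4, 4, 2]
Ideal DCG = 5/2 + 5/3 + 5/4 + 5/5 + 4/6 + 4/7 + 2/8 = 166/21
nDCG = DCG / ideal_DCG = 5507/840 / 166/21 = 5507/6640

5507/6640


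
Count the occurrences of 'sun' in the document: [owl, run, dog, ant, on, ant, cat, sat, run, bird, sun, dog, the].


Document has 13 words
Scanning for 'sun':
Found at positions: [10]
Count = 1

1


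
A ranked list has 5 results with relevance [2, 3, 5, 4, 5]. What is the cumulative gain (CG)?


Cumulative Gain = sum of relevance scores
Position 1: rel=2, running sum=2
Position 2: rel=3, running sum=5
Position 3: rel=5, running sum=10
Position 4: rel=4, running sum=14
Position 5: rel=5, running sum=19
CG = 19

19


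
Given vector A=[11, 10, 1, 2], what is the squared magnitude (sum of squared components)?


|A|^2 = sum of squared components
A[0]^2 = 11^2 = 121
A[1]^2 = 10^2 = 100
A[2]^2 = 1^2 = 1
A[3]^2 = 2^2 = 4
Sum = 121 + 100 + 1 + 4 = 226

226


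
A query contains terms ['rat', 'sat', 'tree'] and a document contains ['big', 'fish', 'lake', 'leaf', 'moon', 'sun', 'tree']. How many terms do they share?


Query terms: ['rat', 'sat', 'tree']
Document terms: ['big', 'fish', 'lake', 'leaf', 'moon', 'sun', 'tree']
Common terms: ['tree']
Overlap count = 1

1


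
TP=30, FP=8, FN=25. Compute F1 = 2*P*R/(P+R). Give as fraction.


F1 = 2 * P * R / (P + R)
P = TP/(TP+FP) = 30/38 = 15/19
R = TP/(TP+FN) = 30/55 = 6/11
2 * P * R = 2 * 15/19 * 6/11 = 180/209
P + R = 15/19 + 6/11 = 279/209
F1 = 180/209 / 279/209 = 20/31

20/31


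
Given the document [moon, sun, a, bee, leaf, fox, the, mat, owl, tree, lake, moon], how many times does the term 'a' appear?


Document has 12 words
Scanning for 'a':
Found at positions: [2]
Count = 1

1


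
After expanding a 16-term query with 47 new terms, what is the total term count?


Original terms: 16
Expansion terms: 47
Total = 16 + 47 = 63

63


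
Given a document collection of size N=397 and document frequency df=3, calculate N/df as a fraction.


IDF ratio = N / df
= 397 / 3
= 397/3

397/3


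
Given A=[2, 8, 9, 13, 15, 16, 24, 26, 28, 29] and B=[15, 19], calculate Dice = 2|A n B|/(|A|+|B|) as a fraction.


A intersect B = [15]
|A intersect B| = 1
|A| = 10, |B| = 2
Dice = 2*1 / (10+2)
= 2 / 12 = 1/6

1/6


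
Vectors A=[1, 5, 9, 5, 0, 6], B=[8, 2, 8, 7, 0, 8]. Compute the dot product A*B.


Dot product = sum of element-wise products
A[0]*B[0] = 1*8 = 8
A[1]*B[1] = 5*2 = 10
A[2]*B[2] = 9*8 = 72
A[3]*B[3] = 5*7 = 35
A[4]*B[4] = 0*0 = 0
A[5]*B[5] = 6*8 = 48
Sum = 8 + 10 + 72 + 35 + 0 + 48 = 173

173


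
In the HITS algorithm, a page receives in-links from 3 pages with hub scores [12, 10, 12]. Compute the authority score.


Authority = sum of hub scores of in-linkers
In-link 1: hub score = 12
In-link 2: hub score = 10
In-link 3: hub score = 12
Authority = 12 + 10 + 12 = 34

34


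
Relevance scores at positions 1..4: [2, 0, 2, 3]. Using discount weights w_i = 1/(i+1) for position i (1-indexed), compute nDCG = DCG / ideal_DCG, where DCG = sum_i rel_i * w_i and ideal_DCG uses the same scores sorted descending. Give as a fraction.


Position discount weights w_i = 1/(i+1) for i=1..4:
Weights = [1/2, 1/3, 1/4, 1/5]
Actual relevance: [2, 0, 2, 3]
DCG = 2/2 + 0/3 + 2/4 + 3/5 = 21/10
Ideal relevance (sorted desc): [3, 2, 2, 0]
Ideal DCG = 3/2 + 2/3 + 2/4 + 0/5 = 8/3
nDCG = DCG / ideal_DCG = 21/10 / 8/3 = 63/80

63/80


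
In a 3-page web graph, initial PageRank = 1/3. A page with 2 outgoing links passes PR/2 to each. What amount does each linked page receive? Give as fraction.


Initial PR = 1/3 = 1/3
Outlinks = 2
Contribution per link = PR / outlinks
= 1/3 / 2
= 1/6

1/6


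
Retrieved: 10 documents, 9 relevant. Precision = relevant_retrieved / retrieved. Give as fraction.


Precision = relevant_retrieved / total_retrieved
= 9 / 10
= 9 / (9 + 1)
= 9/10

9/10


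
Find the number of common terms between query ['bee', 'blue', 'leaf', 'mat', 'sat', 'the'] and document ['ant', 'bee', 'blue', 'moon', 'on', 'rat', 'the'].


Query terms: ['bee', 'blue', 'leaf', 'mat', 'sat', 'the']
Document terms: ['ant', 'bee', 'blue', 'moon', 'on', 'rat', 'the']
Common terms: ['bee', 'blue', 'the']
Overlap count = 3

3


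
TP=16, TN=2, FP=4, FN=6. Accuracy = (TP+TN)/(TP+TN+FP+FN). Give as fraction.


Accuracy = (TP + TN) / (TP + TN + FP + FN)
TP + TN = 16 + 2 = 18
Total = 16 + 2 + 4 + 6 = 28
Accuracy = 18 / 28 = 9/14

9/14


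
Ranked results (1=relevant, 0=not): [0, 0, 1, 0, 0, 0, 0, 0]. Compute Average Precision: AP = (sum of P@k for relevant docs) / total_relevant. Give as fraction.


Computing P@k for each relevant position:
Position 1: not relevant
Position 2: not relevant
Position 3: relevant, P@3 = 1/3 = 1/3
Position 4: not relevant
Position 5: not relevant
Position 6: not relevant
Position 7: not relevant
Position 8: not relevant
Sum of P@k = 1/3 = 1/3
AP = 1/3 / 1 = 1/3

1/3


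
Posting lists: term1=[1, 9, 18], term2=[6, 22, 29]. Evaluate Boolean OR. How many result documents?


Boolean OR: find union of posting lists
term1 docs: [1, 9, 18]
term2 docs: [6, 22, 29]
Union: [1, 6, 9, 18, 22, 29]
|union| = 6

6


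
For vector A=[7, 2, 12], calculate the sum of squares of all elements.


|A|^2 = sum of squared components
A[0]^2 = 7^2 = 49
A[1]^2 = 2^2 = 4
A[2]^2 = 12^2 = 144
Sum = 49 + 4 + 144 = 197

197


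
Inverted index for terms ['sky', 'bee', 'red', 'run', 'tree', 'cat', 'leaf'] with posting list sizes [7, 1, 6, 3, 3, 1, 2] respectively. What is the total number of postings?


Summing posting list sizes:
'sky': 7 postings
'bee': 1 postings
'red': 6 postings
'run': 3 postings
'tree': 3 postings
'cat': 1 postings
'leaf': 2 postings
Total = 7 + 1 + 6 + 3 + 3 + 1 + 2 = 23

23


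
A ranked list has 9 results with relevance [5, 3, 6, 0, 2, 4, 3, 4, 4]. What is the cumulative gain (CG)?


Cumulative Gain = sum of relevance scores
Position 1: rel=5, running sum=5
Position 2: rel=3, running sum=8
Position 3: rel=6, running sum=14
Position 4: rel=0, running sum=14
Position 5: rel=2, running sum=16
Position 6: rel=4, running sum=20
Position 7: rel=3, running sum=23
Position 8: rel=4, running sum=27
Position 9: rel=4, running sum=31
CG = 31

31


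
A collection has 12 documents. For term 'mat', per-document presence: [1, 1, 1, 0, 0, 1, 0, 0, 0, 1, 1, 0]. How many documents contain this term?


Checking each document for 'mat':
Doc 1: present
Doc 2: present
Doc 3: present
Doc 4: absent
Doc 5: absent
Doc 6: present
Doc 7: absent
Doc 8: absent
Doc 9: absent
Doc 10: present
Doc 11: present
Doc 12: absent
df = sum of presences = 1 + 1 + 1 + 0 + 0 + 1 + 0 + 0 + 0 + 1 + 1 + 0 = 6

6


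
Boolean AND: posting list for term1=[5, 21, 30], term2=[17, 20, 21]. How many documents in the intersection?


Boolean AND: find intersection of posting lists
term1 docs: [5, 21, 30]
term2 docs: [17, 20, 21]
Intersection: [21]
|intersection| = 1

1


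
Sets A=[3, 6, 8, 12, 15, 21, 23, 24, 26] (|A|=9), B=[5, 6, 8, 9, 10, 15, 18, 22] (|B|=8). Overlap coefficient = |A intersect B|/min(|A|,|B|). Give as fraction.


A intersect B = [6, 8, 15]
|A intersect B| = 3
min(|A|, |B|) = min(9, 8) = 8
Overlap = 3 / 8 = 3/8

3/8


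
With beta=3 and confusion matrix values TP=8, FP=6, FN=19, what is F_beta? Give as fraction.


P = TP/(TP+FP) = 8/14 = 4/7
R = TP/(TP+FN) = 8/27 = 8/27
beta^2 = 3^2 = 9
(1 + beta^2) = 10
Numerator = (1+beta^2)*P*R = 320/189
Denominator = beta^2*P + R = 36/7 + 8/27 = 1028/189
F_beta = 80/257

80/257


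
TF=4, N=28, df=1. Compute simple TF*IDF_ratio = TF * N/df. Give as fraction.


TF * (N/df)
= 4 * (28/1)
= 4 * 28
= 112

112


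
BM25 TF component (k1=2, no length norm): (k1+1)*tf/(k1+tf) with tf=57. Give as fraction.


BM25 TF component = (k1+1)*tf / (k1+tf)
k1 = 2, tf = 57
Numerator = (2+1)*57 = 171
Denominator = 2 + 57 = 59
= 171/59 = 171/59

171/59


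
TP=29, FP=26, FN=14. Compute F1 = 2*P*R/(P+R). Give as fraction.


F1 = 2 * P * R / (P + R)
P = TP/(TP+FP) = 29/55 = 29/55
R = TP/(TP+FN) = 29/43 = 29/43
2 * P * R = 2 * 29/55 * 29/43 = 1682/2365
P + R = 29/55 + 29/43 = 2842/2365
F1 = 1682/2365 / 2842/2365 = 29/49

29/49


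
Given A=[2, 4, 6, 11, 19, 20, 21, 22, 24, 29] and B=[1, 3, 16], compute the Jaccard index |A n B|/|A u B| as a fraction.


A intersect B = []
|A intersect B| = 0
A union B = [1, 2, 3, 4, 6, 11, 16, 19, 20, 21, 22, 24, 29]
|A union B| = 13
Jaccard = 0/13 = 0

0


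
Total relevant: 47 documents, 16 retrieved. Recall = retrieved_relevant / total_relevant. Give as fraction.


Recall = retrieved_relevant / total_relevant
= 16 / 47
= 16 / (16 + 31)
= 16/47

16/47


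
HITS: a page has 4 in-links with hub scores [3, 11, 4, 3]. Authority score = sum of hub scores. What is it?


Authority = sum of hub scores of in-linkers
In-link 1: hub score = 3
In-link 2: hub score = 11
In-link 3: hub score = 4
In-link 4: hub score = 3
Authority = 3 + 11 + 4 + 3 = 21

21


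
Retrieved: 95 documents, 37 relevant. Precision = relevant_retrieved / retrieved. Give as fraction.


Precision = relevant_retrieved / total_retrieved
= 37 / 95
= 37 / (37 + 58)
= 37/95

37/95


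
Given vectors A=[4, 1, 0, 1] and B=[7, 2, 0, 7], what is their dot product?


Dot product = sum of element-wise products
A[0]*B[0] = 4*7 = 28
A[1]*B[1] = 1*2 = 2
A[2]*B[2] = 0*0 = 0
A[3]*B[3] = 1*7 = 7
Sum = 28 + 2 + 0 + 7 = 37

37


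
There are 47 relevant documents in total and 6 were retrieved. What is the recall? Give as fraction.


Recall = retrieved_relevant / total_relevant
= 6 / 47
= 6 / (6 + 41)
= 6/47

6/47


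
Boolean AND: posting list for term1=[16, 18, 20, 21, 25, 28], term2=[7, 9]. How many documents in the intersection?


Boolean AND: find intersection of posting lists
term1 docs: [16, 18, 20, 21, 25, 28]
term2 docs: [7, 9]
Intersection: []
|intersection| = 0

0


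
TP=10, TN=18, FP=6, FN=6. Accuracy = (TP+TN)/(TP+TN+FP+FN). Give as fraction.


Accuracy = (TP + TN) / (TP + TN + FP + FN)
TP + TN = 10 + 18 = 28
Total = 10 + 18 + 6 + 6 = 40
Accuracy = 28 / 40 = 7/10

7/10


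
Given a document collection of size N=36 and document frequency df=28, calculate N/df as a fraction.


IDF ratio = N / df
= 36 / 28
= 9/7

9/7


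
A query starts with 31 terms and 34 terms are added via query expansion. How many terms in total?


Original terms: 31
Expansion terms: 34
Total = 31 + 34 = 65

65


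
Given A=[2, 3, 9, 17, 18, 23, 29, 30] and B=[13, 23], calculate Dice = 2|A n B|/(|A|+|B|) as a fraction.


A intersect B = [23]
|A intersect B| = 1
|A| = 8, |B| = 2
Dice = 2*1 / (8+2)
= 2 / 10 = 1/5

1/5


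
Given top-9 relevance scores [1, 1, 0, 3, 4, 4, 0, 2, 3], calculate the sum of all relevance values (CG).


Cumulative Gain = sum of relevance scores
Position 1: rel=1, running sum=1
Position 2: rel=1, running sum=2
Position 3: rel=0, running sum=2
Position 4: rel=3, running sum=5
Position 5: rel=4, running sum=9
Position 6: rel=4, running sum=13
Position 7: rel=0, running sum=13
Position 8: rel=2, running sum=15
Position 9: rel=3, running sum=18
CG = 18

18


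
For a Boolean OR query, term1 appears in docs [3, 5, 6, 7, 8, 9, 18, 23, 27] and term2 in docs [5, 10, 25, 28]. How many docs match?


Boolean OR: find union of posting lists
term1 docs: [3, 5, 6, 7, 8, 9, 18, 23, 27]
term2 docs: [5, 10, 25, 28]
Union: [3, 5, 6, 7, 8, 9, 10, 18, 23, 25, 27, 28]
|union| = 12

12


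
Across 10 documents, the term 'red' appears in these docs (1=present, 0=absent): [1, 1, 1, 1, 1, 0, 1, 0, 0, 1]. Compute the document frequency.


Checking each document for 'red':
Doc 1: present
Doc 2: present
Doc 3: present
Doc 4: present
Doc 5: present
Doc 6: absent
Doc 7: present
Doc 8: absent
Doc 9: absent
Doc 10: present
df = sum of presences = 1 + 1 + 1 + 1 + 1 + 0 + 1 + 0 + 0 + 1 = 7

7


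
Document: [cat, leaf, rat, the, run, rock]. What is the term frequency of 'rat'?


Document has 6 words
Scanning for 'rat':
Found at positions: [2]
Count = 1

1


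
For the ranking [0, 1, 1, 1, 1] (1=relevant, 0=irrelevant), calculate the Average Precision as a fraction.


Computing P@k for each relevant position:
Position 1: not relevant
Position 2: relevant, P@2 = 1/2 = 1/2
Position 3: relevant, P@3 = 2/3 = 2/3
Position 4: relevant, P@4 = 3/4 = 3/4
Position 5: relevant, P@5 = 4/5 = 4/5
Sum of P@k = 1/2 + 2/3 + 3/4 + 4/5 = 163/60
AP = 163/60 / 4 = 163/240

163/240


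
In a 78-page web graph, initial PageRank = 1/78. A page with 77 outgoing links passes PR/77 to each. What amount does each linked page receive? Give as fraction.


Initial PR = 1/78 = 1/78
Outlinks = 77
Contribution per link = PR / outlinks
= 1/78 / 77
= 1/6006

1/6006


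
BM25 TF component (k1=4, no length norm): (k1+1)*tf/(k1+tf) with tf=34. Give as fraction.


BM25 TF component = (k1+1)*tf / (k1+tf)
k1 = 4, tf = 34
Numerator = (4+1)*34 = 170
Denominator = 4 + 34 = 38
= 170/38 = 85/19

85/19


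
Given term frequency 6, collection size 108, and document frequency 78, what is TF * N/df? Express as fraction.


TF * (N/df)
= 6 * (108/78)
= 6 * 18/13
= 108/13

108/13


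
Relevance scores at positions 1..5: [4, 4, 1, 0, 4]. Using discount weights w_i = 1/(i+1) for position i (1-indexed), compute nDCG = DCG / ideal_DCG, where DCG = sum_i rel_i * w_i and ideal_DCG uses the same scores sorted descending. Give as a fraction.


Position discount weights w_i = 1/(i+1) for i=1..5:
Weights = [1/2, 1/3, 1/4, 1/5, 1/6]
Actual relevance: [4, 4, 1, 0, 4]
DCG = 4/2 + 4/3 + 1/4 + 0/5 + 4/6 = 17/4
Ideal relevance (sorted desc): [4, 4, 4, 1, 0]
Ideal DCG = 4/2 + 4/3 + 4/4 + 1/5 + 0/6 = 68/15
nDCG = DCG / ideal_DCG = 17/4 / 68/15 = 15/16

15/16


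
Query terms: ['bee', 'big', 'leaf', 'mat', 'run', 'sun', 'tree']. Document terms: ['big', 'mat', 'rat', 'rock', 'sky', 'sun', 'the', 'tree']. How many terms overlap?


Query terms: ['bee', 'big', 'leaf', 'mat', 'run', 'sun', 'tree']
Document terms: ['big', 'mat', 'rat', 'rock', 'sky', 'sun', 'the', 'tree']
Common terms: ['big', 'mat', 'sun', 'tree']
Overlap count = 4

4


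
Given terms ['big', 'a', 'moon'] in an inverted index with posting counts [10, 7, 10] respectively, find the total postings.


Summing posting list sizes:
'big': 10 postings
'a': 7 postings
'moon': 10 postings
Total = 10 + 7 + 10 = 27

27


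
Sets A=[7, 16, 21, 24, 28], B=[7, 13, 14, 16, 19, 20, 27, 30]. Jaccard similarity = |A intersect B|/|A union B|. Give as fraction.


A intersect B = [7, 16]
|A intersect B| = 2
A union B = [7, 13, 14, 16, 19, 20, 21, 24, 27, 28, 30]
|A union B| = 11
Jaccard = 2/11 = 2/11

2/11


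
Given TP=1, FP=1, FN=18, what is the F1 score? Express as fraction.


F1 = 2 * P * R / (P + R)
P = TP/(TP+FP) = 1/2 = 1/2
R = TP/(TP+FN) = 1/19 = 1/19
2 * P * R = 2 * 1/2 * 1/19 = 1/19
P + R = 1/2 + 1/19 = 21/38
F1 = 1/19 / 21/38 = 2/21

2/21


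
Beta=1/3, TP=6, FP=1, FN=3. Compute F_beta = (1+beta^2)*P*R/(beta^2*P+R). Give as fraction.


P = TP/(TP+FP) = 6/7 = 6/7
R = TP/(TP+FN) = 6/9 = 2/3
beta^2 = 1/3^2 = 1/9
(1 + beta^2) = 10/9
Numerator = (1+beta^2)*P*R = 40/63
Denominator = beta^2*P + R = 2/21 + 2/3 = 16/21
F_beta = 5/6

5/6


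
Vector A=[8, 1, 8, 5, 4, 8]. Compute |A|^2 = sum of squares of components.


|A|^2 = sum of squared components
A[0]^2 = 8^2 = 64
A[1]^2 = 1^2 = 1
A[2]^2 = 8^2 = 64
A[3]^2 = 5^2 = 25
A[4]^2 = 4^2 = 16
A[5]^2 = 8^2 = 64
Sum = 64 + 1 + 64 + 25 + 16 + 64 = 234

234


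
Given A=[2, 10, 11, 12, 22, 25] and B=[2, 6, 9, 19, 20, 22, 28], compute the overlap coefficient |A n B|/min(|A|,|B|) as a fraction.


A intersect B = [2, 22]
|A intersect B| = 2
min(|A|, |B|) = min(6, 7) = 6
Overlap = 2 / 6 = 1/3

1/3
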